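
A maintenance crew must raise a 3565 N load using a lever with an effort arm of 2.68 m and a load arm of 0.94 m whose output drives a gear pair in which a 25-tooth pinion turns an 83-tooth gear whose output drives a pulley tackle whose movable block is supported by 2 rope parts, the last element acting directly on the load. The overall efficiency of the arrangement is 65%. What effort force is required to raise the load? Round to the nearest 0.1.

Lever MA = effort arm / load arm = 2.68/0.94 = 2.8511.
Gear pair MA = 83/25 = 3.32.
Block-and-tackle MA = number of supporting rope parts = 2.
Combined ideal MA = 2.8511 × 3.32 × 2 = 18.931.
Actual MA = 18.931 × 0.65 = 12.305.
Effort = load / actual MA = 3565 / 12.305 = 289.72 N.

289.7 N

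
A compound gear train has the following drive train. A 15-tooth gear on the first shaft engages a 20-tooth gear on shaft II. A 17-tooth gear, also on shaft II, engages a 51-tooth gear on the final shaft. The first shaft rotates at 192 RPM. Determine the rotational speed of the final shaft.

48 RPM

gear mesh 20/15 = 1.3333 → 192/1.3333 = 144 RPM
gear mesh 51/17 = 3 → 144/3 = 48 RPM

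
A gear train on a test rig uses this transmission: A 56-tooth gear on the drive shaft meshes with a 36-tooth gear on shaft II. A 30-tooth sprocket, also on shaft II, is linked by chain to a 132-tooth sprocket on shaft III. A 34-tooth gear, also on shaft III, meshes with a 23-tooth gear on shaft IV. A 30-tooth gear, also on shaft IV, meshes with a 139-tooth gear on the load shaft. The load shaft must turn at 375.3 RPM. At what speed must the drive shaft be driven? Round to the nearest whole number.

3327 RPM

Overall ratio R = 0.64286 × 4.4 × 0.67647 × 4.6333 = 8.8656.
Required input speed = output speed × R = 375.3 × 8.8656 = 3327.3 RPM.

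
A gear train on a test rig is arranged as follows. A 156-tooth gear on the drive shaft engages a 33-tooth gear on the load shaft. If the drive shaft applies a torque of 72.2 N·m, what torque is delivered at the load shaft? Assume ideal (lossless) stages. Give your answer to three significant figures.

15.3 N·m

gear mesh 33/156 = 0.21154 → τ = 72.2·0.21154 = 15.273 N·m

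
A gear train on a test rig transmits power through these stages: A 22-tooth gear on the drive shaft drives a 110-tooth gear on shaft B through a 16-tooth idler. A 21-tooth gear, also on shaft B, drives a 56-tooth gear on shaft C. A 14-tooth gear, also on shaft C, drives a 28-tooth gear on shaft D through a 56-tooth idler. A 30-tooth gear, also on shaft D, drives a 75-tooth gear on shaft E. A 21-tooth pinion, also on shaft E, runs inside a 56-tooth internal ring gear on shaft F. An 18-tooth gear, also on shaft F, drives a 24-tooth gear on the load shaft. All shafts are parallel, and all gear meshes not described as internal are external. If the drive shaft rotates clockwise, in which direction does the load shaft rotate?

anticlockwise

the drive shaft → shaft B: driver → idler → driven is 2 external meshes, 2 reversals → CW.
shaft B → shaft C: external mesh, 1 reversal → CCW.
shaft C → shaft D: driver → idler → driven is 2 external meshes, 2 reversals → CCW.
shaft D → shaft E: external mesh, 1 reversal → CW.
shaft E → shaft F: internal mesh, same direction → CW.
shaft F → the load shaft: external mesh, 1 reversal → CCW.
7 reversals in total — an odd number — so the load shaft turns opposite to the drive shaft.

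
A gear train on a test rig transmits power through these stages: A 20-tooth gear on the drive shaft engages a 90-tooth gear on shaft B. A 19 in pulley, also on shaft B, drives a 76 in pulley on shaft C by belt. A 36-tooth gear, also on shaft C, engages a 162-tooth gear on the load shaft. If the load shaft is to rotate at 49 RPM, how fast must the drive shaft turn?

3969 RPM

Overall ratio R = 4.5 × 4 × 4.5 = 81.
Required input speed = output speed × R = 49 × 81 = 3969 RPM.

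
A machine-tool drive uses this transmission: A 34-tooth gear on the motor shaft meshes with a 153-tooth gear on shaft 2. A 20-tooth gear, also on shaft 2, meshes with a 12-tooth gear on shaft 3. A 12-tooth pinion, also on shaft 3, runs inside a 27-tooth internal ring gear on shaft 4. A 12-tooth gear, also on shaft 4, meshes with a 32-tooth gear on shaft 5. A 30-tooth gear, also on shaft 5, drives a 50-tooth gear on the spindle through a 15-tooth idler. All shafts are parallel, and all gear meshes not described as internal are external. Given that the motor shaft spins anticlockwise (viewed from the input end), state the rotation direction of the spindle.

the motor shaft → shaft 2: external mesh, 1 reversal → CW.
shaft 2 → shaft 3: external mesh, 1 reversal → CCW.
shaft 3 → shaft 4: internal mesh, same direction → CCW.
shaft 4 → shaft 5: external mesh, 1 reversal → CW.
shaft 5 → the spindle: driver → idler → driven is 2 external meshes, 2 reversals → CW.
5 reversals in total — an odd number — so the spindle turns opposite to the motor shaft.

clockwise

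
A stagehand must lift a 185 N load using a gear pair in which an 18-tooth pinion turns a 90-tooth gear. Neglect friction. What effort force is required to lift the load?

Gear pair MA = 90/18 = 5.
Effort = load / MA = 185 / 5 = 37 N.

37 N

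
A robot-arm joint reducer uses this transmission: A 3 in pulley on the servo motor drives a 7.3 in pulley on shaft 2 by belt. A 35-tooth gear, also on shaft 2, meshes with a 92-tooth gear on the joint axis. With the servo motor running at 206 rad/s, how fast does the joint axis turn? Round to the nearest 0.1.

32.2 rad/s

belt 7.3/3 = 2.4333 → 206/2.4333 = 84.658 rad/s
gear mesh 92/35 = 2.6286 → 84.658/2.6286 = 32.207 rad/s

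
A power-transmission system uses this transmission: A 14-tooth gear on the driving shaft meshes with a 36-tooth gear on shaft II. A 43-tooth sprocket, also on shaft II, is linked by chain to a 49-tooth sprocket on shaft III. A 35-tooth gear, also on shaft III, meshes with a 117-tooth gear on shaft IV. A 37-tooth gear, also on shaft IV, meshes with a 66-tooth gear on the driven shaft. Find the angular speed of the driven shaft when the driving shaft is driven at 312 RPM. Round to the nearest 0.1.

17.9 RPM

gear mesh 36/14 = 2.5714 → 312/2.5714 = 121.33 RPM
chain 49/43 = 1.1395 → 121.33/1.1395 = 106.48 RPM
gear mesh 117/35 = 3.3429 → 106.48/3.3429 = 31.852 RPM
gear mesh 66/37 = 1.7838 → 31.852/1.7838 = 17.856 RPM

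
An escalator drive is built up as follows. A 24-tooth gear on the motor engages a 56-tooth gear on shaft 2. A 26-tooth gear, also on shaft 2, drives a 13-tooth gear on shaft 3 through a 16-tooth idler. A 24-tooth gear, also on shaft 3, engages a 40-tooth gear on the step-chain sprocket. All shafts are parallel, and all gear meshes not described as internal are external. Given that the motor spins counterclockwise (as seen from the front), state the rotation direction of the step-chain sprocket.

the motor → shaft 2: external mesh, 1 reversal → CW.
shaft 2 → shaft 3: driver → idler → driven is 2 external meshes, 2 reversals → CW.
shaft 3 → the step-chain sprocket: external mesh, 1 reversal → CCW.
4 reversals in total — an even number — so the step-chain sprocket turns the same way as the motor.

counterclockwise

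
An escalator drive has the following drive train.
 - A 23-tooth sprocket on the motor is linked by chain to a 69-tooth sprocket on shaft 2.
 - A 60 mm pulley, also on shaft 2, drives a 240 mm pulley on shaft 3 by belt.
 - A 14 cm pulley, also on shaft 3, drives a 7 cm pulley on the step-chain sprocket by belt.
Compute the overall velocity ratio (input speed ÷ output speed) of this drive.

Each stage contributes driven/driver: chain 69/23 = 3, belt 240/60 = 4, belt 7/14 = 0.5.
Overall: 3 × 4 × 0.5 = 6.

6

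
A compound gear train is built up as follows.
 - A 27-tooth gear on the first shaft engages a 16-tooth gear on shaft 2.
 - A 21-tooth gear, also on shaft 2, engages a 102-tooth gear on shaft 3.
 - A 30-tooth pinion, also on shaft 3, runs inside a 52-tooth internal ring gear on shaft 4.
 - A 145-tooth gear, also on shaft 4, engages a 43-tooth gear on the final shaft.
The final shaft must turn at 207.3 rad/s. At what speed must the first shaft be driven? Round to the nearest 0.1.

Overall ratio R = 0.59259 × 4.8571 × 1.7333 × 0.29655 = 1.4795.
Required input speed = output speed × R = 207.3 × 1.4795 = 306.7 rad/s.

306.7 rad/s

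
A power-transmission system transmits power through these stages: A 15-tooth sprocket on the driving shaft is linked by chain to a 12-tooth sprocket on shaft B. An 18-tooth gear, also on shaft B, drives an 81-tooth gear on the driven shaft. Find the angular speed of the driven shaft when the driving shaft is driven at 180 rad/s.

the driving shaft → shaft B (chain, 12/15): 180 ÷ 0.8 = 225 rad/s
shaft B → the driven shaft (gear mesh, 81/18): 225 ÷ 4.5 = 50 rad/s

50 rad/s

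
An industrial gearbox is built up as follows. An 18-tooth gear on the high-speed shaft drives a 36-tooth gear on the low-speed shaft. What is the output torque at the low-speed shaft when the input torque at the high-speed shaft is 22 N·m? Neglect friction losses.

44 N·m

After the gear mesh (36/18): 22 × 2 = 44 N·m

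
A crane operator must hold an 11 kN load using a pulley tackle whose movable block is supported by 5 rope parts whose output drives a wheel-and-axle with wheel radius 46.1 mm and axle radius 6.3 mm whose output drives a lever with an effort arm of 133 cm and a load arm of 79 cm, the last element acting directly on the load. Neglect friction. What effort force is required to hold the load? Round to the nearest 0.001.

Block-and-tackle MA = number of supporting rope parts = 5.
Wheel-and-axle MA = R/r = 46.1/6.3 = 7.3175.
Lever MA = effort arm / load arm = 133/79 = 1.6835.
Combined ideal MA = 5 × 7.3175 × 1.6835 = 61.596.
Effort = load / MA = 11 / 61.596 = 0.17858 kN.

0.179 kN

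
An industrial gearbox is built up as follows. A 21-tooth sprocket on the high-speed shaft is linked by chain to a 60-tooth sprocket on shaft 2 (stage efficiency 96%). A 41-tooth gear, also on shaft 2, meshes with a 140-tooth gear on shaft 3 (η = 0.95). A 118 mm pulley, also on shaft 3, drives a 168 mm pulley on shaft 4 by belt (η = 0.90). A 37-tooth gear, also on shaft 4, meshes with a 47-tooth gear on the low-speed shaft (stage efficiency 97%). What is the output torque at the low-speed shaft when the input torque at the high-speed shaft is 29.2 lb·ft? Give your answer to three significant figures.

After the chain (60/21): 29.2 × 2.8571 × 0.96 = 80.091 lb·ft
After the gear mesh (140/41): 80.091 × 3.4146 × 0.95 = 259.81 lb·ft
After the belt (168/118): 259.81 × 1.4237 × 0.90 = 332.91 lb·ft
After the gear mesh (47/37): 332.91 × 1.2703 × 0.97 = 410.2 lb·ft

410 lb·ft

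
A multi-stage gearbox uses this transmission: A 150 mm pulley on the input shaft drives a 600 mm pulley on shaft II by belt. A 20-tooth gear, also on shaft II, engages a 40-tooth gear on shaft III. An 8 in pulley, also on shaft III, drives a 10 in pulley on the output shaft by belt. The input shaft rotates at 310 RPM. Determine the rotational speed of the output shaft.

31 RPM

the input shaft → shaft II (belt, 600/150): 310 ÷ 4 = 77.5 RPM
shaft II → shaft III (gear mesh, 40/20): 77.5 ÷ 2 = 38.75 RPM
shaft III → the output shaft (belt, 10/8): 38.75 ÷ 1.25 = 31 RPM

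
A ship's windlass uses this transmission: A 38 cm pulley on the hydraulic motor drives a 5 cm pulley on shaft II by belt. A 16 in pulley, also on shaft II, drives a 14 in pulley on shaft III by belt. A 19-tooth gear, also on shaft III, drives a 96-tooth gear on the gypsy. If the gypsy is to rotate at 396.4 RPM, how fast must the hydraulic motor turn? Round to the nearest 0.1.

Overall ratio R = 0.13158 × 0.875 × 5.0526 = 0.58172.
Required input speed = output speed × R = 396.4 × 0.58172 = 230.59 RPM.

230.6 RPM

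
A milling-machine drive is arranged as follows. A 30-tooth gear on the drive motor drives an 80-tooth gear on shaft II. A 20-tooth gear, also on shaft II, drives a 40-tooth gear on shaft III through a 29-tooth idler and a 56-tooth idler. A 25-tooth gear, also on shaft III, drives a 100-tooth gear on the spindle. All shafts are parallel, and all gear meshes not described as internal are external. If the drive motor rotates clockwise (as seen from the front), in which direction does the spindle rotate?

counterclockwise

the drive motor → shaft II: external mesh, 1 reversal → CCW.
shaft II → shaft III: driver → idler → idler → driven is 3 external meshes, 3 reversals → CW.
shaft III → the spindle: external mesh, 1 reversal → CCW.
5 reversals in total — an odd number — so the spindle turns opposite to the drive motor.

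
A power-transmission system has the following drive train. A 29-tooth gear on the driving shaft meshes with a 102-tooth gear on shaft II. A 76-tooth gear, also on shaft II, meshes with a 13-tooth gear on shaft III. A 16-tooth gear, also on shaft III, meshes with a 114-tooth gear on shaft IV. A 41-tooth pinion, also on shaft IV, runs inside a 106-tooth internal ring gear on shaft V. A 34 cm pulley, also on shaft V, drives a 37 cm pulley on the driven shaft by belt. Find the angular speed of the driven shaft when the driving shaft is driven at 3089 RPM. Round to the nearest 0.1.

the driving shaft → shaft II (gear mesh, 102/29): 3089 ÷ 3.5172 = 878.25 RPM
shaft II → shaft III (gear mesh, 13/76): 878.25 ÷ 0.17105 = 5134.4 RPM
shaft III → shaft IV (gear mesh, 114/16): 5134.4 ÷ 7.125 = 720.61 RPM
shaft IV → shaft V (internal gear, 106/41): 720.61 ÷ 2.5854 = 278.73 RPM
shaft V → the driven shaft (belt, 37/34): 278.73 ÷ 1.0882 = 256.13 RPM

256.1 RPM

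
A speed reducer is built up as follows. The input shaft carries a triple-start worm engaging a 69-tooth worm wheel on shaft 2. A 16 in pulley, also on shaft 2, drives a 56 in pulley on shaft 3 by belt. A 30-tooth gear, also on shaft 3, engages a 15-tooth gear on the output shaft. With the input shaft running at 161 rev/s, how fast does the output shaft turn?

the input shaft → shaft 2 (worm, 69/3): 161 ÷ 23 = 7 rev/s
shaft 2 → shaft 3 (belt, 56/16): 7 ÷ 3.5 = 2 rev/s
shaft 3 → the output shaft (gear mesh, 15/30): 2 ÷ 0.5 = 4 rev/s

4 rev/s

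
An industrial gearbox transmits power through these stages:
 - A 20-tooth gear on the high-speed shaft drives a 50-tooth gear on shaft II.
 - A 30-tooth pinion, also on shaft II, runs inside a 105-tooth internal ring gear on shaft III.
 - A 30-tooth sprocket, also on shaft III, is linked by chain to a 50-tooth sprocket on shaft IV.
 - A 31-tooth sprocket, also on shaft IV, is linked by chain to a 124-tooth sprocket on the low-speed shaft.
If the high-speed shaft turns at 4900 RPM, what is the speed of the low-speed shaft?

gear mesh 50/20 = 2.5 → 4900/2.5 = 1960 RPM
internal gear 105/30 = 3.5 → 1960/3.5 = 560 RPM
chain 50/30 = 1.6667 → 560/1.6667 = 336 RPM
chain 124/31 = 4 → 336/4 = 84 RPM

84 RPM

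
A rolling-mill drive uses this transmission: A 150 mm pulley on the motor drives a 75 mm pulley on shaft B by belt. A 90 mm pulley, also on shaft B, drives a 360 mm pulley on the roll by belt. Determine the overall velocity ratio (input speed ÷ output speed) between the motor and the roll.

2

Each stage contributes driven/driver: belt 75/150 = 0.5, belt 360/90 = 4.
Overall: 0.5 × 4 = 2.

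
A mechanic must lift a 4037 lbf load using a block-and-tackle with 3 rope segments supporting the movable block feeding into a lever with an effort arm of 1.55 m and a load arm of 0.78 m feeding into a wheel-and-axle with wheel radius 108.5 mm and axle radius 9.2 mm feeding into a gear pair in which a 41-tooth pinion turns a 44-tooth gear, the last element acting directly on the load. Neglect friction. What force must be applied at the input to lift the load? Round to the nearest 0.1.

53.5 lbf

Block-and-tackle MA = number of supporting rope parts = 3.
Lever MA = effort arm / load arm = 1.55/0.78 = 1.9872.
Wheel-and-axle MA = R/r = 108.5/9.2 = 11.793.
Gear pair MA = 44/41 = 1.0732.
Combined ideal MA = 3 × 1.9872 × 11.793 × 1.0732 = 75.452.
Effort = load / MA = 4037 / 75.452 = 53.504 lbf.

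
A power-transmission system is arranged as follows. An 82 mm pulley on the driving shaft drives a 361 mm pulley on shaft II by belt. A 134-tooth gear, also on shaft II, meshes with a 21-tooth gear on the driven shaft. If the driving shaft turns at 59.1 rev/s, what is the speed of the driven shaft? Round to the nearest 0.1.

85.7 rev/s

the driving shaft → shaft II (belt, 361/82): 59.1 ÷ 4.4024 = 13.424 rev/s
shaft II → the driven shaft (gear mesh, 21/134): 13.424 ÷ 0.15672 = 85.66 rev/s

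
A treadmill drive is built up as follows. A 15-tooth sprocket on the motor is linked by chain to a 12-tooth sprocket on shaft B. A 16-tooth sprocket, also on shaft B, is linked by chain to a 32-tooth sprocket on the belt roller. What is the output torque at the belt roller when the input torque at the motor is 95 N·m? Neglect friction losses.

Chain: ratio = 12/15 = 0.8; torque at shaft B = 95 × 0.8 = 76 N·m.
Chain: ratio = 32/16 = 2; torque at the belt roller = 76 × 2 = 152 N·m.

152 N·m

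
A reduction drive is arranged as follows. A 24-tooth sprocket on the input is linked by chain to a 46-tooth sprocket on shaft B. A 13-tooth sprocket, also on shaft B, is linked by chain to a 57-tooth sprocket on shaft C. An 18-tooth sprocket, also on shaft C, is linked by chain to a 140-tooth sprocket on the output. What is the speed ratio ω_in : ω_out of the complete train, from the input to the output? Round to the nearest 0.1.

Each stage contributes driven/driver: chain 46/24 = 1.9167, chain 57/13 = 4.3846, chain 140/18 = 7.7778.
Overall: 1.9167 × 4.3846 × 7.7778 = 65.363.

65.4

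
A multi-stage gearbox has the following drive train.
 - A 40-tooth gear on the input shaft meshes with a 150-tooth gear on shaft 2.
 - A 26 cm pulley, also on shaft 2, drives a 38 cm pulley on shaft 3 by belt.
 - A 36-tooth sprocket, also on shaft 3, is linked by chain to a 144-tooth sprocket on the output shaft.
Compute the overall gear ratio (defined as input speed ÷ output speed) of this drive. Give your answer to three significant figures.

21.9

Each stage contributes driven/driver: gear mesh 150/40 = 3.75, belt 38/26 = 1.4615, chain 144/36 = 4.
Overall: 3.75 × 1.4615 × 4 = 21.923.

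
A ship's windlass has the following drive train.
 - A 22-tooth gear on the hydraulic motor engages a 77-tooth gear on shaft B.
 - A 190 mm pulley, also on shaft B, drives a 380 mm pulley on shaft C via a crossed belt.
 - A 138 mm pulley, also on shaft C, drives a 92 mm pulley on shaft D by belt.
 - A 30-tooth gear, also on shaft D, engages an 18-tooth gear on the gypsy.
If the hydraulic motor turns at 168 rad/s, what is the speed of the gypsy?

the hydraulic motor → shaft B (gear mesh, 77/22): 168 ÷ 3.5 = 48 rad/s
shaft B → shaft C (belt, 380/190): 48 ÷ 2 = 24 rad/s
shaft C → shaft D (belt, 92/138): 24 ÷ 0.66667 = 36 rad/s
shaft D → the gypsy (gear mesh, 18/30): 36 ÷ 0.6 = 60 rad/s

60 rad/s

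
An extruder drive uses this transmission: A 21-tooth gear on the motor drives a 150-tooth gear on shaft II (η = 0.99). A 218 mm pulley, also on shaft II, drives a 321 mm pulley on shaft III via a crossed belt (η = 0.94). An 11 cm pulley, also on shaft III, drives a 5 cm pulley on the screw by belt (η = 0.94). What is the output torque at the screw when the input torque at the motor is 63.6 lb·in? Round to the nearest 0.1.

266.0 lb·in

After the gear mesh (150/21): 63.6 × 7.1429 × 0.99 = 449.74 lb·in
After the belt (321/218): 449.74 × 1.4725 × 0.94 = 622.5 lb·in
After the belt (5/11): 622.5 × 0.45455 × 0.94 = 265.98 lb·in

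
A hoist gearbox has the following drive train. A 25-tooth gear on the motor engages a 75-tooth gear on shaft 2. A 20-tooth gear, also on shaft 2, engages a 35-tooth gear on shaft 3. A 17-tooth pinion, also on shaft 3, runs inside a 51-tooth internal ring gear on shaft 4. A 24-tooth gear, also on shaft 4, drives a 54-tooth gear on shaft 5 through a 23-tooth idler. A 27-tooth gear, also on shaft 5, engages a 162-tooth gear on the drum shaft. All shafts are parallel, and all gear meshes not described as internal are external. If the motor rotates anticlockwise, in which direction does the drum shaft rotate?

the motor → shaft 2: external mesh, 1 reversal → CW.
shaft 2 → shaft 3: external mesh, 1 reversal → CCW.
shaft 3 → shaft 4: internal mesh, same direction → CCW.
shaft 4 → shaft 5: driver → idler → driven is 2 external meshes, 2 reversals → CCW.
shaft 5 → the drum shaft: external mesh, 1 reversal → CW.
5 reversals in total — an odd number — so the drum shaft turns opposite to the motor.

clockwise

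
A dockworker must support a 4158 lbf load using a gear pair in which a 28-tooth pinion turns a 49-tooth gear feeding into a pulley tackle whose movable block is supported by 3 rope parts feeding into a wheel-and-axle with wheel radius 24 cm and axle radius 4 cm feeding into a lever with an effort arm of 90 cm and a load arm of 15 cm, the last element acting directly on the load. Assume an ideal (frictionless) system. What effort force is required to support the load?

22 lbf

Gear pair MA = 49/28 = 1.75.
Block-and-tackle MA = number of supporting rope parts = 3.
Wheel-and-axle MA = R/r = 24/4 = 6.
Lever MA = effort arm / load arm = 90/15 = 6.
Combined ideal MA = 1.75 × 3 × 6 × 6 = 189.
Effort = load / MA = 4158 / 189 = 22 lbf.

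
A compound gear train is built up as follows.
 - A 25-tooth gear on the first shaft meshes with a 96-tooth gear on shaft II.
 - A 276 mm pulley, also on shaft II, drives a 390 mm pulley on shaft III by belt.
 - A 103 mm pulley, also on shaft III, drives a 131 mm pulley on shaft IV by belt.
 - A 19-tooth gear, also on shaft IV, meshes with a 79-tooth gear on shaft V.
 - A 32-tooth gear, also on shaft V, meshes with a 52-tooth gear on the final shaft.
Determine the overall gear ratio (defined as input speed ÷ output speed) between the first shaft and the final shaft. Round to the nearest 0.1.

46.6

Each stage contributes driven/driver: gear mesh 96/25 = 3.84, belt 390/276 = 1.413, belt 131/103 = 1.2718, gear mesh 79/19 = 4.1579, gear mesh 52/32 = 1.625.
Overall: 3.84 × 1.413 × 1.2718 × 4.1579 × 1.625 = 46.628.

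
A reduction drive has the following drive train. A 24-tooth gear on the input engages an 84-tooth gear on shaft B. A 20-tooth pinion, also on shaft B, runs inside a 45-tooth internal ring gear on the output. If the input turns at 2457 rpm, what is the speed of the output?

Gear mesh: ratio = 84/24 = 3.5, so shaft B turns at 2457 / 3.5 = 702 rpm.
Internal gear: ratio = 45/20 = 2.25, so the output turns at 702 / 2.25 = 312 rpm.

312 rpm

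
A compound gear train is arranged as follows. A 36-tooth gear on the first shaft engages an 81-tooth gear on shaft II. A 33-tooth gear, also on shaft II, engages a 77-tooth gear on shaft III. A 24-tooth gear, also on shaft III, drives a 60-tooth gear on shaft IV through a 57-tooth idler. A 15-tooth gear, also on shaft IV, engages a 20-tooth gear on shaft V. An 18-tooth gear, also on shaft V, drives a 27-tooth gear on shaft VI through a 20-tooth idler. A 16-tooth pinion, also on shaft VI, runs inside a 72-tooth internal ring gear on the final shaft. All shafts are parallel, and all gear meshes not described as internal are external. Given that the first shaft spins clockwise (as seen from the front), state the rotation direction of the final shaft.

counterclockwise

the first shaft → shaft II: external mesh, 1 reversal → CCW.
shaft II → shaft III: external mesh, 1 reversal → CW.
shaft III → shaft IV: driver → idler → driven is 2 external meshes, 2 reversals → CW.
shaft IV → shaft V: external mesh, 1 reversal → CCW.
shaft V → shaft VI: driver → idler → driven is 2 external meshes, 2 reversals → CCW.
shaft VI → the final shaft: internal mesh, same direction → CCW.
7 reversals in total — an odd number — so the final shaft turns opposite to the first shaft.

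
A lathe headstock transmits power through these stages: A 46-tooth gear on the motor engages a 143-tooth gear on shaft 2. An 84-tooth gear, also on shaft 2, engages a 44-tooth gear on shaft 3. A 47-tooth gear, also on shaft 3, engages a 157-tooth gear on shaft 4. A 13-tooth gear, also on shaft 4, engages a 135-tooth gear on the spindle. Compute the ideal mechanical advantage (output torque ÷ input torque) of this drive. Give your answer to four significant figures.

56.49

Each stage contributes driven/driver: gear mesh 143/46 = 3.1087, gear mesh 44/84 = 0.52381, gear mesh 157/47 = 3.3404, gear mesh 135/13 = 10.385.
Overall: 3.1087 × 0.52381 × 3.3404 × 10.385 = 56.486.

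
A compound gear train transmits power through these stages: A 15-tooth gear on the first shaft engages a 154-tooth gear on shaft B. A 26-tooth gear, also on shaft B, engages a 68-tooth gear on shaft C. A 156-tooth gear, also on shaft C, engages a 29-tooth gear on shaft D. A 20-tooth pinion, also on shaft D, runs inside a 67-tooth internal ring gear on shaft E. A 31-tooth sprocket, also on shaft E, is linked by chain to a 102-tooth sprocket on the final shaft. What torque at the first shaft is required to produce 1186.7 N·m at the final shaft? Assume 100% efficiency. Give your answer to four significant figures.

Overall ratio R = 10.267 × 2.6154 × 0.1859 × 3.35 × 3.2903 = 55.02.
Input torque = output torque / R = 1186.7 / 55.02 = 21.568 N·m.

21.57 N·m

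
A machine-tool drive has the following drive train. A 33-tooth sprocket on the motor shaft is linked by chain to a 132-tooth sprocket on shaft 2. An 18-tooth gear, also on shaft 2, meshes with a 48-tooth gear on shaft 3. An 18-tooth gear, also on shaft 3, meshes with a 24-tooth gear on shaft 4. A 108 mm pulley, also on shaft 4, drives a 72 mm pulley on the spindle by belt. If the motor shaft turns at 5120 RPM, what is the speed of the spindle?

540 RPM

Chain: ratio = 132/33 = 4, so shaft 2 turns at 5120 / 4 = 1280 RPM.
Gear mesh: ratio = 48/18 = 2.6667, so shaft 3 turns at 1280 / 2.6667 = 480 RPM.
Gear mesh: ratio = 24/18 = 1.3333, so shaft 4 turns at 480 / 1.3333 = 360 RPM.
Belt: ratio = 72/108 = 0.66667, so the spindle turns at 360 / 0.66667 = 540 RPM.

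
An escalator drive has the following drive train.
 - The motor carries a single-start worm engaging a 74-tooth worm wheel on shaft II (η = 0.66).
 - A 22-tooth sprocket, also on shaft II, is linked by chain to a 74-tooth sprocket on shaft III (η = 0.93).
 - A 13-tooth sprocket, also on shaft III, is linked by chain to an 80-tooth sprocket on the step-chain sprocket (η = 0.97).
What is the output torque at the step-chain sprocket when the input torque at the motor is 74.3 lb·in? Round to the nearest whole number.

After the worm (74/1): 74.3 × 74 × 0.66 = 3628.8 lb·in
After the chain (74/22): 3628.8 × 3.3636 × 0.93 = 11352 lb·in
After the chain (80/13): 11352 × 6.1538 × 0.97 = 67760 lb·in

67760 lb·in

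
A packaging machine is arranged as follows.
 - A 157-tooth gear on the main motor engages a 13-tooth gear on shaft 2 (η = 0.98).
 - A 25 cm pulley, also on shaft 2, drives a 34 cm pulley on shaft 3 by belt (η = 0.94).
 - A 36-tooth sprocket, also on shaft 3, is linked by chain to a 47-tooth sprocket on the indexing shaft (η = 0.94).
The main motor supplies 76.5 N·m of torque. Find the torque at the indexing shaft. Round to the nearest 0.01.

After the gear mesh (13/157): 76.5 × 0.082803 × 0.98 = 6.2077 N·m
After the belt (34/25): 6.2077 × 1.36 × 0.94 = 7.9359 N·m
After the chain (47/36): 7.9359 × 1.3056 × 0.94 = 9.7392 N·m

9.74 N·m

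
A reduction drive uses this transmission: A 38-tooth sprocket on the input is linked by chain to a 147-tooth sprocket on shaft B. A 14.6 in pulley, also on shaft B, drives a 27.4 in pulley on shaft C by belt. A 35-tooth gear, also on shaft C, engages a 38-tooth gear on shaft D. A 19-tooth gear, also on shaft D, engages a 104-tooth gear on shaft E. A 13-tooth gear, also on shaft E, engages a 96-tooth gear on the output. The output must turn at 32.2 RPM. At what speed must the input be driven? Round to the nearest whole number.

Overall ratio R = 3.8684 × 1.8767 × 1.0857 × 5.4737 × 7.3846 = 318.61.
Required input speed = output speed × R = 32.2 × 318.61 = 10259 RPM.

10259 RPM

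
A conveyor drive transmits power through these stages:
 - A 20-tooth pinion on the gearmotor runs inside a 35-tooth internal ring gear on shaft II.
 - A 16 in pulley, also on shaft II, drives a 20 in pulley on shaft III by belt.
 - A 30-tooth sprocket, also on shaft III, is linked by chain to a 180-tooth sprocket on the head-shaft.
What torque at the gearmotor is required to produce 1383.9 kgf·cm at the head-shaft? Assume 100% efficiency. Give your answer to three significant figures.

105 kgf·cm

Overall ratio R = 1.75 × 1.25 × 6 = 13.125.
Input torque = output torque / R = 1383.9 / 13.125 = 105.44 kgf·cm.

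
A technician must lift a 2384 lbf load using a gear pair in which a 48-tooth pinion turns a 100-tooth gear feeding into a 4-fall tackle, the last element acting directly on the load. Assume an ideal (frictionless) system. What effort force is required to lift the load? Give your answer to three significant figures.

286 lbf

Gear pair MA = 100/48 = 2.0833.
Block-and-tackle MA = number of supporting rope parts = 4.
Combined ideal MA = 2.0833 × 4 = 8.3333.
Effort = load / MA = 2384 / 8.3333 = 286.08 lbf.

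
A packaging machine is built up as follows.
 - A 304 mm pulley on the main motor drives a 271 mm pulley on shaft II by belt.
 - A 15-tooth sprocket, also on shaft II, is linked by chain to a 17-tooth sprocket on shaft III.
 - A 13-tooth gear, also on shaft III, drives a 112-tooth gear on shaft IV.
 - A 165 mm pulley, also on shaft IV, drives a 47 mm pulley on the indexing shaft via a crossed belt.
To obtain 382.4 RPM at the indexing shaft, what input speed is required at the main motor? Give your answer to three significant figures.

Overall ratio R = 0.89145 × 1.1333 × 8.6154 × 0.28485 = 2.4794.
Required input speed = output speed × R = 382.4 × 2.4794 = 948.11 RPM.

948 RPM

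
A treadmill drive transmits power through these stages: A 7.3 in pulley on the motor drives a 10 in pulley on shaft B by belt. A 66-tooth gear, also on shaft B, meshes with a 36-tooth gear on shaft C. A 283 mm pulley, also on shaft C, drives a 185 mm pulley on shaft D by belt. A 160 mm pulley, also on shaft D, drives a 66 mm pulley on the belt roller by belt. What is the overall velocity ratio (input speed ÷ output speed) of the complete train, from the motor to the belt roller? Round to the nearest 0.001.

0.201

Each stage contributes driven/driver: belt 10/7.3 = 1.3699, gear mesh 36/66 = 0.54545, belt 185/283 = 0.65371, belt 66/160 = 0.4125.
Overall: 1.3699 × 0.54545 × 0.65371 × 0.4125 = 0.20149.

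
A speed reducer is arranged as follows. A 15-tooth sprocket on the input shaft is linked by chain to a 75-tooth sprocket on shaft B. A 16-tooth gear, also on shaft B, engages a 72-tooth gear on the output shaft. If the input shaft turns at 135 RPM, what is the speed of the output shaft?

6 RPM

the input shaft → shaft B (chain, 75/15): 135 ÷ 5 = 27 RPM
shaft B → the output shaft (gear mesh, 72/16): 27 ÷ 4.5 = 6 RPM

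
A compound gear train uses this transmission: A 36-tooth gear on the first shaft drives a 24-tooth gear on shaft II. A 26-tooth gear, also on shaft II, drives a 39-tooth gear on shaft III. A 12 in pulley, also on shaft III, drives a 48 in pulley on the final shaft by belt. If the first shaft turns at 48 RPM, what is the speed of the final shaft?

gear mesh 24/36 = 0.66667 → 48/0.66667 = 72 RPM
gear mesh 39/26 = 1.5 → 72/1.5 = 48 RPM
belt 48/12 = 4 → 48/4 = 12 RPM

12 RPM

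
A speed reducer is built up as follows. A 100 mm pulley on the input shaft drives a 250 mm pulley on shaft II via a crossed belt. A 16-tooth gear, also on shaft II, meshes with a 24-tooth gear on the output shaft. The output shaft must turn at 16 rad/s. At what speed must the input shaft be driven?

60 rad/s

Overall ratio R = 2.5 × 1.5 = 3.75.
Required input speed = output speed × R = 16 × 3.75 = 60 rad/s.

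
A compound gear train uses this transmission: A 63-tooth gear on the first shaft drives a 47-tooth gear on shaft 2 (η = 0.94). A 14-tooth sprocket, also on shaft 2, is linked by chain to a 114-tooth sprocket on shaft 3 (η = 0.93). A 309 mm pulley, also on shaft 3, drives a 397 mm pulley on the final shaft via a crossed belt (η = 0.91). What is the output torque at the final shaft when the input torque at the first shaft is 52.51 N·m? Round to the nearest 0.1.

326.0 N·m

gear mesh 47/63 = 0.74603 → τ = 52.51·0.74603·0.94 = 36.824 N·m
chain 114/14 = 8.1429 → τ = 36.824·8.1429·0.93 = 278.86 N·m
belt 397/309 = 1.2848 → τ = 278.86·1.2848·0.91 = 326.03 N·m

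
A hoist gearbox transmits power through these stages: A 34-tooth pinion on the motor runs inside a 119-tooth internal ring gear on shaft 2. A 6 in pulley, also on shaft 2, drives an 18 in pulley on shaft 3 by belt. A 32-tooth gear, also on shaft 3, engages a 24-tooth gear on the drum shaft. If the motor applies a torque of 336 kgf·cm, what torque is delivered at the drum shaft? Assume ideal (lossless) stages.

2646 kgf·cm

Internal gear: ratio = 119/34 = 3.5; torque at shaft 2 = 336 × 3.5 = 1176 kgf·cm.
Belt: ratio = 18/6 = 3; torque at shaft 3 = 1176 × 3 = 3528 kgf·cm.
Gear mesh: ratio = 24/32 = 0.75; torque at the drum shaft = 3528 × 0.75 = 2646 kgf·cm.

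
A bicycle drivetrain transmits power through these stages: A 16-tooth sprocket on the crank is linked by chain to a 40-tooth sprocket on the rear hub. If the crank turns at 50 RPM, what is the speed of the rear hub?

Chain: ratio = 40/16 = 2.5, so the rear hub turns at 50 / 2.5 = 20 RPM.

20 RPM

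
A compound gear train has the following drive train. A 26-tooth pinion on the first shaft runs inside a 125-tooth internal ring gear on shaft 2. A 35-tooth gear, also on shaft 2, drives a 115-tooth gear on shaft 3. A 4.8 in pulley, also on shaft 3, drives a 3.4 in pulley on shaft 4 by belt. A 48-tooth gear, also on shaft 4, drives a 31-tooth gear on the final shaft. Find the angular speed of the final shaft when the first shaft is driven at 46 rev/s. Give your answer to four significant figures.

the first shaft → shaft 2 (internal gear, 125/26): 46 ÷ 4.8077 = 9.568 rev/s
shaft 2 → shaft 3 (gear mesh, 115/35): 9.568 ÷ 3.2857 = 2.912 rev/s
shaft 3 → shaft 4 (belt, 3.4/4.8): 2.912 ÷ 0.70833 = 4.1111 rev/s
shaft 4 → the final shaft (gear mesh, 31/48): 4.1111 ÷ 0.64583 = 6.3655 rev/s

6.366 rev/s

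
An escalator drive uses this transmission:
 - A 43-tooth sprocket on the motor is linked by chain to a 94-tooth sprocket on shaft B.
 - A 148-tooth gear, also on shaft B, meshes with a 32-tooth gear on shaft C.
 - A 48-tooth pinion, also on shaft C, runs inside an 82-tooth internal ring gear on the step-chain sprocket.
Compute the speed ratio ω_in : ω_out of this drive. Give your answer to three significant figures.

Each stage contributes driven/driver: chain 94/43 = 2.186, gear mesh 32/148 = 0.21622, internal gear 82/48 = 1.7083.
Overall: 2.186 × 0.21622 × 1.7083 = 0.80746.

0.807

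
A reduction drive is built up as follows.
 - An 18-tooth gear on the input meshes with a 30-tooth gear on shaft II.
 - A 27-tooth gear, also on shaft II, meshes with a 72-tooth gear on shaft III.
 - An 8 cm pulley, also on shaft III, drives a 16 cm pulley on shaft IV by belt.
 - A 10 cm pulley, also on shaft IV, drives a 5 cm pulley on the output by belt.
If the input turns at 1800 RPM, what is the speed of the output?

Gear mesh: ratio = 30/18 = 1.6667, so shaft II turns at 1800 / 1.6667 = 1080 RPM.
Gear mesh: ratio = 72/27 = 2.6667, so shaft III turns at 1080 / 2.6667 = 405 RPM.
Belt: ratio = 16/8 = 2, so shaft IV turns at 405 / 2 = 202.5 RPM.
Belt: ratio = 5/10 = 0.5, so the output turns at 202.5 / 0.5 = 405 RPM.

405 RPM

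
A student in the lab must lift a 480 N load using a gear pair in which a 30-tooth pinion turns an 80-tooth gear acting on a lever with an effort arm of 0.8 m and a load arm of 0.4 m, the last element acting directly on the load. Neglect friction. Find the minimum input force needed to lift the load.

90 N

Gear pair MA = 80/30 = 2.6667.
Lever MA = effort arm / load arm = 0.8/0.4 = 2.
Combined ideal MA = 2.6667 × 2 = 5.3333.
Effort = load / MA = 480 / 5.3333 = 90 N.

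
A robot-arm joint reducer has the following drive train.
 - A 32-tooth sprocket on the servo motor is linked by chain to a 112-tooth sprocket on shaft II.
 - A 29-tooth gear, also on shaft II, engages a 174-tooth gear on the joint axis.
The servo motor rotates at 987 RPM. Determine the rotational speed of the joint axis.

47 RPM

Chain: ratio = 112/32 = 3.5, so shaft II turns at 987 / 3.5 = 282 RPM.
Gear mesh: ratio = 174/29 = 6, so the joint axis turns at 282 / 6 = 47 RPM.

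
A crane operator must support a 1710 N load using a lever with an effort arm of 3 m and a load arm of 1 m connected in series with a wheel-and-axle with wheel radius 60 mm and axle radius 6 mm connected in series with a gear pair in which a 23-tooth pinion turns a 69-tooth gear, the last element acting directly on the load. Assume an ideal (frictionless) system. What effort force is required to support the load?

Lever MA = effort arm / load arm = 3/1 = 3.
Wheel-and-axle MA = R/r = 60/6 = 10.
Gear pair MA = 69/23 = 3.
Combined ideal MA = 3 × 10 × 3 = 90.
Effort = load / MA = 1710 / 90 = 19 N.

19 N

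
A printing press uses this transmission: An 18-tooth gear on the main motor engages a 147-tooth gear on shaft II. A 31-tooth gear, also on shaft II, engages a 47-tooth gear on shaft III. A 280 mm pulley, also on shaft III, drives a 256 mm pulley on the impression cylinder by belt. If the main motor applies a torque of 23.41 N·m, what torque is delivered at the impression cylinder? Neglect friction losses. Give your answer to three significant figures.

265 N·m

Gear mesh: ratio = 147/18 = 8.1667; torque at shaft II = 23.41 × 8.1667 = 191.18 N·m.
Gear mesh: ratio = 47/31 = 1.5161; torque at shaft III = 191.18 × 1.5161 = 289.86 N·m.
Belt: ratio = 256/280 = 0.91429; torque at the impression cylinder = 289.86 × 0.91429 = 265.01 N·m.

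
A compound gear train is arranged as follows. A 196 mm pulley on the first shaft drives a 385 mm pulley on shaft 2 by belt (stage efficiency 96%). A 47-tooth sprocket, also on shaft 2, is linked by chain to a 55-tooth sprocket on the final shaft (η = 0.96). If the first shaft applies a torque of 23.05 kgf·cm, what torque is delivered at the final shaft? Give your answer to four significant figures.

Belt: ratio = 385/196 = 1.9643; torque at shaft 2 = 23.05 × 1.9643 × 0.96 = 43.466 kgf·cm.
Chain: ratio = 55/47 = 1.1702; torque at the final shaft = 43.466 × 1.1702 × 0.96 = 48.83 kgf·cm.

48.83 kgf·cm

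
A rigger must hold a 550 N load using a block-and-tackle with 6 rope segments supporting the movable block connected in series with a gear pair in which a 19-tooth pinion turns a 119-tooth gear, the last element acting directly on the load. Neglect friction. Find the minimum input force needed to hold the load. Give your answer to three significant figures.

14.6 N

Block-and-tackle MA = number of supporting rope parts = 6.
Gear pair MA = 119/19 = 6.2632.
Combined ideal MA = 6 × 6.2632 = 37.579.
Effort = load / MA = 550 / 37.579 = 14.636 N.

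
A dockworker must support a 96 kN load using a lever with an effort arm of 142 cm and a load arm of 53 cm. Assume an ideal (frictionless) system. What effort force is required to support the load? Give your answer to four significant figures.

35.83 kN

Lever MA = effort arm / load arm = 142/53 = 2.6792.
Effort = load / MA = 96 / 2.6792 = 35.831 kN.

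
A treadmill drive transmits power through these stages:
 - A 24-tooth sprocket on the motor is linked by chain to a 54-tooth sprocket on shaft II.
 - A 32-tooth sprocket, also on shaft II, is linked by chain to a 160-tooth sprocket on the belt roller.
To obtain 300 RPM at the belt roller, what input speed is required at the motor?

Overall ratio R = 2.25 × 5 = 11.25.
Required input speed = output speed × R = 300 × 11.25 = 3375 RPM.

3375 RPM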